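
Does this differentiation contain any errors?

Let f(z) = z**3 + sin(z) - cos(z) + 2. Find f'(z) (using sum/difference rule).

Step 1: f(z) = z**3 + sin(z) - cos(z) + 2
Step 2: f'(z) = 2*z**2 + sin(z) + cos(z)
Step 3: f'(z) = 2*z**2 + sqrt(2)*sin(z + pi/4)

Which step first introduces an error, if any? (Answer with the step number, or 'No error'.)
Step 2

Step 2 is incorrect due to a wrong coefficient.
The step shows: 2*z**2 + sin(z) + cos(z)
The correct value should be: 3*z**2 + sin(z) + cos(z)

Explanation: The coefficient 3 was incorrectly written as 2: the term 3*z**2 was incorrectly written as 2*z**2
The later steps are derived from this incorrect expression, so the error originates in Step 2.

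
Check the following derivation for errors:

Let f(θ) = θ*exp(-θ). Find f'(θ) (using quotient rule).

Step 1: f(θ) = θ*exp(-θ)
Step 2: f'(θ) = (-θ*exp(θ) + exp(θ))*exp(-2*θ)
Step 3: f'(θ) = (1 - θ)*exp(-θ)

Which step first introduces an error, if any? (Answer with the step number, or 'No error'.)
No error

All steps in this derivation are correct.
The final answer f'(θ) = (1 - θ)*exp(-θ) is valid.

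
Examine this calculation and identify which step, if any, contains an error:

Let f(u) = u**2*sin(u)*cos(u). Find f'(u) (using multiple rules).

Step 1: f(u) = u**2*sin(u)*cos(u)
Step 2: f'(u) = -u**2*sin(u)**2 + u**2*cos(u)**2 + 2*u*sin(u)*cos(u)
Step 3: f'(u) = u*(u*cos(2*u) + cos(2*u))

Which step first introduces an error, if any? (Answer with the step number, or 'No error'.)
Step 3

Step 3 is incorrect due to a wrong trig function.
The step shows: u*(u*cos(2*u) + cos(2*u))
The correct value should be: u*(u*cos(2*u) + sin(2*u))

Explanation: sin(2*u) was incorrectly written as cos(2*u): the term u*(u*cos(2*u) + sin(2*u)) was incorrectly written as u*(u*cos(2*u) + cos(2*u))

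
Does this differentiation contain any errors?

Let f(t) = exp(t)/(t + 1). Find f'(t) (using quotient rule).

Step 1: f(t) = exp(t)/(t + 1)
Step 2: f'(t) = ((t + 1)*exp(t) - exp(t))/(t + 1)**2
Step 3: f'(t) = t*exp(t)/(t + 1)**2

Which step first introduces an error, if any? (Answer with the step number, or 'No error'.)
No error

All steps in this derivation are correct.
The final answer f'(t) = t*exp(t)/(t + 1)**2 is valid.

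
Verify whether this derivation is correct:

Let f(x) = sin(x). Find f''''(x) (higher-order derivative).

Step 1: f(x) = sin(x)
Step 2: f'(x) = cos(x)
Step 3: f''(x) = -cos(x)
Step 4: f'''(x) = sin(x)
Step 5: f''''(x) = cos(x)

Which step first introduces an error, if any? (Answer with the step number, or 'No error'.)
Step 3

Step 3 is incorrect due to a wrong trig function.
The step shows: -cos(x)
The correct value should be: -sin(x)

Explanation: sin(x) was incorrectly written as cos(x): the term -sin(x) was incorrectly written as -cos(x)
The later steps are derived from this incorrect expression, so the error originates in Step 3.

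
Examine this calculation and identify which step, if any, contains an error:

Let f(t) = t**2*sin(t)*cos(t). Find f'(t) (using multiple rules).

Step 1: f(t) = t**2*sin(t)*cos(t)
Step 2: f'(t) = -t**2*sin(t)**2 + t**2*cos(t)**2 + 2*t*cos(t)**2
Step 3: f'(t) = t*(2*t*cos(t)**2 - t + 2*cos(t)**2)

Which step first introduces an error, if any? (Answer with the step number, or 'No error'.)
Step 2

Step 2 is incorrect due to a wrong trig function.
The step shows: -t**2*sin(t)**2 + t**2*cos(t)**2 + 2*t*cos(t)**2
The correct value should be: -t**2*sin(t)**2 + t**2*cos(t)**2 + 2*t*sin(t)*cos(t)

Explanation: sin(t) was incorrectly written as cos(t): the term 2*t*sin(t)*cos(t) was incorrectly written as 2*t*cos(t)**2
The later steps are derived from this incorrect expression, so the error originates in Step 2.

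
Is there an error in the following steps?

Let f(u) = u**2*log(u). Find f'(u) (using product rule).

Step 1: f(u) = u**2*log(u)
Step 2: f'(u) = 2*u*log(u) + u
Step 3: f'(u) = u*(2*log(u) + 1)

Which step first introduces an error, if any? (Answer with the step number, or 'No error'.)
No error

All steps in this derivation are correct.
The final answer f'(u) = u*(2*log(u) + 1) is valid.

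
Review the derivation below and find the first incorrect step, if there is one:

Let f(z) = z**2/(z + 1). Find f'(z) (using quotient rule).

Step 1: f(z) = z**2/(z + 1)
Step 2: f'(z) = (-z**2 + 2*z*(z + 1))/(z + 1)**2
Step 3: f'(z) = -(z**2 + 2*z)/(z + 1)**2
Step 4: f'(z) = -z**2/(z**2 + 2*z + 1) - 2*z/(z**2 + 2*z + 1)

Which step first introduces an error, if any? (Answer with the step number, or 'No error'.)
Step 3

Step 3 is incorrect due to a sign flip.
The step shows: -(z**2 + 2*z)/(z + 1)**2
The correct value should be: (z**2 + 2*z)/(z + 1)**2

Explanation: The sign of the whole expression was flipped: the term (z**2 + 2*z)/(z + 1)**2 was incorrectly written as -(z**2 + 2*z)/(z + 1)**2
The later steps are derived from this incorrect expression, so the error originates in Step 3.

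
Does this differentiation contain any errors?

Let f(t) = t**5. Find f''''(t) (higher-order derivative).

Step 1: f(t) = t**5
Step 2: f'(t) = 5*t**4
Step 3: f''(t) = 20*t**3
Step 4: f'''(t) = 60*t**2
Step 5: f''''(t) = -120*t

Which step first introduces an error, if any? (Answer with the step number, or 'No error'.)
Step 5

Step 5 is incorrect due to a sign flip.
The step shows: -120*t
The correct value should be: 120*t

Explanation: The sign of the whole expression was flipped: the term 120*t was incorrectly written as -120*t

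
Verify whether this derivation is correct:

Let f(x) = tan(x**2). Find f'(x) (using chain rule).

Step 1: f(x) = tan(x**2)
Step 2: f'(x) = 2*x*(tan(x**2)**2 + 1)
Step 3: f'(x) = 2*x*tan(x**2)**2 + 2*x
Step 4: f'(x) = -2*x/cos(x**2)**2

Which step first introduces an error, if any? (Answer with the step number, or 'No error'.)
Step 4

Step 4 is incorrect due to a sign flip.
The step shows: -2*x/cos(x**2)**2
The correct value should be: 2*x/cos(x**2)**2

Explanation: The sign of the whole expression was flipped: the term 2*x/cos(x**2)**2 was incorrectly written as -2*x/cos(x**2)**2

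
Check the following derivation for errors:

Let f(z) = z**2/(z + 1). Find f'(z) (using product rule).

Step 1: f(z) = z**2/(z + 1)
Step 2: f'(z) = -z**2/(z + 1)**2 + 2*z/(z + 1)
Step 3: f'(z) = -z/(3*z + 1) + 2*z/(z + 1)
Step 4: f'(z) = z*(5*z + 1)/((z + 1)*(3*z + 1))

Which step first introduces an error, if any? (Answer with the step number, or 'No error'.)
Step 3

Step 3 is incorrect due to a wrong exponent.
The step shows: -z/(3*z + 1) + 2*z/(z + 1)
The correct value should be: -z**2/(z**2 + 2*z + 1) + 2*z/(z + 1)

Explanation: The exponent 2 on z was incorrectly written as 1: the term -z**2/(z**2 + 2*z + 1) was incorrectly written as -z/(3*z + 1)
The later steps are derived from this incorrect expression, so the error originates in Step 3.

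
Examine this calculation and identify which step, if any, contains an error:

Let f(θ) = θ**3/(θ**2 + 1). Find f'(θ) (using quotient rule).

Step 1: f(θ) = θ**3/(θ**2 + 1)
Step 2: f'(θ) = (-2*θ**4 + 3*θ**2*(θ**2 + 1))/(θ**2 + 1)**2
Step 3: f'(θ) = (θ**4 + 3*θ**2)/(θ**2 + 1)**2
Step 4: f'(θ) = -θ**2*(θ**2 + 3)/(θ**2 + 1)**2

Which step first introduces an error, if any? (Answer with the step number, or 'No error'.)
Step 4

Step 4 is incorrect due to a sign flip.
The step shows: -θ**2*(θ**2 + 3)/(θ**2 + 1)**2
The correct value should be: θ**2*(θ**2 + 3)/(θ**2 + 1)**2

Explanation: The sign of the whole expression was flipped: the term θ**2*(θ**2 + 3)/(θ**2 + 1)**2 was incorrectly written as -θ**2*(θ**2 + 3)/(θ**2 + 1)**2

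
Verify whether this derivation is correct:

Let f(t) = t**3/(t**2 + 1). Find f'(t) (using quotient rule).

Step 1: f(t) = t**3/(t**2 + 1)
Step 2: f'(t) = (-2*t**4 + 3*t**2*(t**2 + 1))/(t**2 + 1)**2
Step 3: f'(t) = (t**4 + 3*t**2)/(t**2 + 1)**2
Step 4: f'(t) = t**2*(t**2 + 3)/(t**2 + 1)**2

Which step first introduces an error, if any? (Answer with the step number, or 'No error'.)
No error

All steps in this derivation are correct.
The final answer f'(t) = t**2*(t**2 + 3)/(t**2 + 1)**2 is valid.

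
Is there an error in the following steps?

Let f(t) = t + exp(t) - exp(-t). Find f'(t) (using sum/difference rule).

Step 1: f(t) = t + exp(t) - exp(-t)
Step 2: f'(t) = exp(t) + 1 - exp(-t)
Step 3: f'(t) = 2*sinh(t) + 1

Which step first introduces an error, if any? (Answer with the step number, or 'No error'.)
Step 2

Step 2 is incorrect due to a sign flip.
The step shows: exp(t) + 1 - exp(-t)
The correct value should be: exp(t) + 1 + exp(-t)

Explanation: The sign of one term was flipped: the term exp(-t) was incorrectly written as -exp(-t)
The later steps are derived from this incorrect expression, so the error originates in Step 2.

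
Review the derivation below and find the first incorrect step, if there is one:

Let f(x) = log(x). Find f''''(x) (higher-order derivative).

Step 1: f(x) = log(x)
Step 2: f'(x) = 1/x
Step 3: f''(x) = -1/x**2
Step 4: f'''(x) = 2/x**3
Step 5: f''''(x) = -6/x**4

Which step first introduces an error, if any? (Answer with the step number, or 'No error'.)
No error

All steps in this derivation are correct.
The final answer f''''(x) = -6/x**4 is valid.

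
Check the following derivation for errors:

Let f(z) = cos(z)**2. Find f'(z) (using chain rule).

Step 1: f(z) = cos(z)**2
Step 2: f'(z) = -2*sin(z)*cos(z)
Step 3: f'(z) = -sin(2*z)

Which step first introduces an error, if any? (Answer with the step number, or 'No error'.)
No error

All steps in this derivation are correct.
The final answer f'(z) = -sin(2*z) is valid.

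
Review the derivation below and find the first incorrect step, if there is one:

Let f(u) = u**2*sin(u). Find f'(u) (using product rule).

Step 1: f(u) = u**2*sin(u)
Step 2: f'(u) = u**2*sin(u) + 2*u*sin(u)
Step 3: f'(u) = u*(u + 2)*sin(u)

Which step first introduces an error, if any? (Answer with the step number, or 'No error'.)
Step 2

Step 2 is incorrect due to a wrong trig function.
The step shows: u**2*sin(u) + 2*u*sin(u)
The correct value should be: u**2*cos(u) + 2*u*sin(u)

Explanation: cos(u) was incorrectly written as sin(u): the term u**2*cos(u) was incorrectly written as u**2*sin(u)
The later steps are derived from this incorrect expression, so the error originates in Step 2.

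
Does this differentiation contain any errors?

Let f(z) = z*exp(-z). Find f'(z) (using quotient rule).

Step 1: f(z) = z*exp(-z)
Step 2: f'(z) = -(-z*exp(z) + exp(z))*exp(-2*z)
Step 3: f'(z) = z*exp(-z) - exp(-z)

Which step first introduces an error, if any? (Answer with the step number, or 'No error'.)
Step 2

Step 2 is incorrect due to a sign flip.
The step shows: -(-z*exp(z) + exp(z))*exp(-2*z)
The correct value should be: (-z*exp(z) + exp(z))*exp(-2*z)

Explanation: The sign of the whole expression was flipped: the term (-z*exp(z) + exp(z))*exp(-2*z) was incorrectly written as -(-z*exp(z) + exp(z))*exp(-2*z)
The later steps are derived from this incorrect expression, so the error originates in Step 2.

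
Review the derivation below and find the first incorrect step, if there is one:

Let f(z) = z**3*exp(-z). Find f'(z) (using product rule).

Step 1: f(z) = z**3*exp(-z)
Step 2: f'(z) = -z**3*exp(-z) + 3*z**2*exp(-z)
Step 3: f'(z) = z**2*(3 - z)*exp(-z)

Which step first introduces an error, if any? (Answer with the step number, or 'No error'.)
No error

All steps in this derivation are correct.
The final answer f'(z) = z**2*(3 - z)*exp(-z) is valid.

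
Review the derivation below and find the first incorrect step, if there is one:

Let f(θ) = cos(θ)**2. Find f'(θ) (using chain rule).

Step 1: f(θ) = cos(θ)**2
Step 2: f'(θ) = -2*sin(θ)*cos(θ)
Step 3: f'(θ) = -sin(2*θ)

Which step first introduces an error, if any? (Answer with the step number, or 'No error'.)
No error

All steps in this derivation are correct.
The final answer f'(θ) = -sin(2*θ) is valid.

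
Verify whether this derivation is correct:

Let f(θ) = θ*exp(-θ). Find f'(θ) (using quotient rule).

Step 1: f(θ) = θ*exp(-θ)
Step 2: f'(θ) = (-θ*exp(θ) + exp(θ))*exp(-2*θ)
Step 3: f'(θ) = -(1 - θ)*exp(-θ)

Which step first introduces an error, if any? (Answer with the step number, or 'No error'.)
Step 3

Step 3 is incorrect due to a sign flip.
The step shows: -(1 - θ)*exp(-θ)
The correct value should be: (1 - θ)*exp(-θ)

Explanation: The sign of the whole expression was flipped: the term (1 - θ)*exp(-θ) was incorrectly written as -(1 - θ)*exp(-θ)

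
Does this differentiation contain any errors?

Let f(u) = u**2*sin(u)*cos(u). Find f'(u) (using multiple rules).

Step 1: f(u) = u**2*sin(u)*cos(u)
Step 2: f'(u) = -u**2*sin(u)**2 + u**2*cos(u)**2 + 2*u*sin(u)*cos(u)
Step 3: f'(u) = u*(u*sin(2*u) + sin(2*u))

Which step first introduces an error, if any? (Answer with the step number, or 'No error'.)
Step 3

Step 3 is incorrect due to a wrong trig function.
The step shows: u*(u*sin(2*u) + sin(2*u))
The correct value should be: u*(u*cos(2*u) + sin(2*u))

Explanation: cos(2*u) was incorrectly written as sin(2*u): the term u*(u*cos(2*u) + sin(2*u)) was incorrectly written as u*(u*sin(2*u) + sin(2*u))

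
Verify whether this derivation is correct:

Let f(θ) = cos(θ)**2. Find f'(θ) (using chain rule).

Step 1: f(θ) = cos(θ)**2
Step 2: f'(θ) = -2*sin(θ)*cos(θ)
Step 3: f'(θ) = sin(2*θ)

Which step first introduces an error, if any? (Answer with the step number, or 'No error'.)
Step 3

Step 3 is incorrect due to a sign flip.
The step shows: sin(2*θ)
The correct value should be: -sin(2*θ)

Explanation: The sign of the whole expression was flipped: the term -sin(2*θ) was incorrectly written as sin(2*θ)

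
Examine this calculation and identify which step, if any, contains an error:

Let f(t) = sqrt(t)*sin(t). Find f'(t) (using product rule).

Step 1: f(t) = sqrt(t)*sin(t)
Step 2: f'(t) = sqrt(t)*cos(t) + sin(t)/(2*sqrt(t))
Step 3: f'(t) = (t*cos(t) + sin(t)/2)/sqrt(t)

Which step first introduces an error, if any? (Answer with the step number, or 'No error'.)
No error

All steps in this derivation are correct.
The final answer f'(t) = (t*cos(t) + sin(t)/2)/sqrt(t) is valid.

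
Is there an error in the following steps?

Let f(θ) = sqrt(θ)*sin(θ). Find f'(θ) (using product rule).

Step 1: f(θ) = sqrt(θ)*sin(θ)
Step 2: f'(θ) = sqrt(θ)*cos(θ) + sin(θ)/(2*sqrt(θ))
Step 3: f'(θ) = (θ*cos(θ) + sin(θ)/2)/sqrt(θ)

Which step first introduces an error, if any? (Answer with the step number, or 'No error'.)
No error

All steps in this derivation are correct.
The final answer f'(θ) = (θ*cos(θ) + sin(θ)/2)/sqrt(θ) is valid.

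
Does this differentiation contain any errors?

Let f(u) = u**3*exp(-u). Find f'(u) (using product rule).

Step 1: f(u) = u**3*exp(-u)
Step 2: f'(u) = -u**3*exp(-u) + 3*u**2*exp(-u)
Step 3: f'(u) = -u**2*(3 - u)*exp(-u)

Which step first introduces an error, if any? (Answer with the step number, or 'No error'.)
Step 3

Step 3 is incorrect due to a sign flip.
The step shows: -u**2*(3 - u)*exp(-u)
The correct value should be: u**2*(3 - u)*exp(-u)

Explanation: The sign of the whole expression was flipped: the term u**2*(3 - u)*exp(-u) was incorrectly written as -u**2*(3 - u)*exp(-u)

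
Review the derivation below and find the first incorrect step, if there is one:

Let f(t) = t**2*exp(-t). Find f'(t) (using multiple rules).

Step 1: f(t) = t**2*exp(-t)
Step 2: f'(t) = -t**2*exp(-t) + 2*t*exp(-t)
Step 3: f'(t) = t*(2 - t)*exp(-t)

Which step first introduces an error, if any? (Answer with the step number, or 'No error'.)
No error

All steps in this derivation are correct.
The final answer f'(t) = t*(2 - t)*exp(-t) is valid.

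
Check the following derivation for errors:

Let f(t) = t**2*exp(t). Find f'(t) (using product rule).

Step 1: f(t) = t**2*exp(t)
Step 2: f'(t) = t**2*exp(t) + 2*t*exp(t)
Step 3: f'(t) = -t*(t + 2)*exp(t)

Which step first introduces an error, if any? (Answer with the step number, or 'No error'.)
Step 3

Step 3 is incorrect due to a sign flip.
The step shows: -t*(t + 2)*exp(t)
The correct value should be: t*(t + 2)*exp(t)

Explanation: The sign of the whole expression was flipped: the term t*(t + 2)*exp(t) was incorrectly written as -t*(t + 2)*exp(t)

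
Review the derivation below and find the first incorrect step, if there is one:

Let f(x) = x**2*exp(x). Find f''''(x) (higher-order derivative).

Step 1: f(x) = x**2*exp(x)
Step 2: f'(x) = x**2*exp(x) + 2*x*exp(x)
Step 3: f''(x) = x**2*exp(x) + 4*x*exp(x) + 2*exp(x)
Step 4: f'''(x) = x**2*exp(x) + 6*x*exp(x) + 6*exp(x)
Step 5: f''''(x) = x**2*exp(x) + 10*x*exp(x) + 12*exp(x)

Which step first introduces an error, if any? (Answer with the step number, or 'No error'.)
Step 5

Step 5 is incorrect due to a wrong coefficient.
The step shows: x**2*exp(x) + 10*x*exp(x) + 12*exp(x)
The correct value should be: x**2*exp(x) + 8*x*exp(x) + 12*exp(x)

Explanation: The coefficient 8 was incorrectly written as 10: the term 8*x*exp(x) was incorrectly written as 10*x*exp(x)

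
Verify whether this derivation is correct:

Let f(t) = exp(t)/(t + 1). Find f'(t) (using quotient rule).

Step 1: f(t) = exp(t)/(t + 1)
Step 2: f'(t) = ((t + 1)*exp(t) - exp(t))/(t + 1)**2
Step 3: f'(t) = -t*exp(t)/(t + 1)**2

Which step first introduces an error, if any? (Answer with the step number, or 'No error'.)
Step 3

Step 3 is incorrect due to a sign flip.
The step shows: -t*exp(t)/(t + 1)**2
The correct value should be: t*exp(t)/(t + 1)**2

Explanation: The sign of the whole expression was flipped: the term t*exp(t)/(t + 1)**2 was incorrectly written as -t*exp(t)/(t + 1)**2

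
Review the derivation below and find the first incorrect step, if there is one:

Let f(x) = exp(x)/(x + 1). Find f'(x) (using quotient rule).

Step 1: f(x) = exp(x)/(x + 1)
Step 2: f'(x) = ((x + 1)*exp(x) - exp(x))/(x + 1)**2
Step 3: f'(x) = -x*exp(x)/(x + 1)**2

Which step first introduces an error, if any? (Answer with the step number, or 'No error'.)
Step 3

Step 3 is incorrect due to a sign flip.
The step shows: -x*exp(x)/(x + 1)**2
The correct value should be: x*exp(x)/(x + 1)**2

Explanation: The sign of the whole expression was flipped: the term x*exp(x)/(x + 1)**2 was incorrectly written as -x*exp(x)/(x + 1)**2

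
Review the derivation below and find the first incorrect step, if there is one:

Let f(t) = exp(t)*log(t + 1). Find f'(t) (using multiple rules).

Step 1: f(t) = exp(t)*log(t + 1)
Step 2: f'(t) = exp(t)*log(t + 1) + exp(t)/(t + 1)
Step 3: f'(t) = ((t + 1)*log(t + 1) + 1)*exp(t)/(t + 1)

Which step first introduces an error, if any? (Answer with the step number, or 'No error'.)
No error

All steps in this derivation are correct.
The final answer f'(t) = ((t + 1)*log(t + 1) + 1)*exp(t)/(t + 1) is valid.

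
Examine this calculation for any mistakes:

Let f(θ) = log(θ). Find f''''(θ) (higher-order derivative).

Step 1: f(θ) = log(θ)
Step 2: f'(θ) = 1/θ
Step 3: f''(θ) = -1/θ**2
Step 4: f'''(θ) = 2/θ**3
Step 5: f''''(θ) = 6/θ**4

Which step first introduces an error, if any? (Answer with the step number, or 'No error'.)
Step 5

Step 5 is incorrect due to a sign flip.
The step shows: 6/θ**4
The correct value should be: -6/θ**4

Explanation: The sign of the whole expression was flipped: the term -6/θ**4 was incorrectly written as 6/θ**4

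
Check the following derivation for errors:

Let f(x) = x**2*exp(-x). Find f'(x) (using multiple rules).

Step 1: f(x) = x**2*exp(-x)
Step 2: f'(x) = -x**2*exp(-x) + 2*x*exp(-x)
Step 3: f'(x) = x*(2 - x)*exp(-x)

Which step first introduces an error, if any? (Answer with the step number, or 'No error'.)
No error

All steps in this derivation are correct.
The final answer f'(x) = x*(2 - x)*exp(-x) is valid.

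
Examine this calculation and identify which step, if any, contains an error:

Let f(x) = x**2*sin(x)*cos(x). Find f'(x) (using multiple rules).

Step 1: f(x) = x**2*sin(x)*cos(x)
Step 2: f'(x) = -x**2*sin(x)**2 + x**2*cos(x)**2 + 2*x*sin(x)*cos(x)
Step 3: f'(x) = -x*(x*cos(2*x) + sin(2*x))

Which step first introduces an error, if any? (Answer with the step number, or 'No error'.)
Step 3

Step 3 is incorrect due to a sign flip.
The step shows: -x*(x*cos(2*x) + sin(2*x))
The correct value should be: x*(x*cos(2*x) + sin(2*x))

Explanation: The sign of the whole expression was flipped: the term x*(x*cos(2*x) + sin(2*x)) was incorrectly written as -x*(x*cos(2*x) + sin(2*x))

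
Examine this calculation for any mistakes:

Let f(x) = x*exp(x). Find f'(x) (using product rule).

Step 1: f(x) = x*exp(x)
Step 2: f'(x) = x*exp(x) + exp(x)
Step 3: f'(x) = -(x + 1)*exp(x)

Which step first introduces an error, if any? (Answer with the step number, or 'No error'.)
Step 3

Step 3 is incorrect due to a sign flip.
The step shows: -(x + 1)*exp(x)
The correct value should be: (x + 1)*exp(x)

Explanation: The sign of the whole expression was flipped: the term (x + 1)*exp(x) was incorrectly written as -(x + 1)*exp(x)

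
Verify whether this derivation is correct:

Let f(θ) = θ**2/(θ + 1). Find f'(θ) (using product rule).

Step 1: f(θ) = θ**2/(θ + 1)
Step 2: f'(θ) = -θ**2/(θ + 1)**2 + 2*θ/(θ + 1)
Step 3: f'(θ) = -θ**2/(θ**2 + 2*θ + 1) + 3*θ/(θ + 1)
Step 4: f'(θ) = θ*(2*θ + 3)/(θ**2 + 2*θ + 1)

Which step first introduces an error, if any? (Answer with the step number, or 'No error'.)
Step 3

Step 3 is incorrect due to a wrong coefficient.
The step shows: -θ**2/(θ**2 + 2*θ + 1) + 3*θ/(θ + 1)
The correct value should be: -θ**2/(θ**2 + 2*θ + 1) + 2*θ/(θ + 1)

Explanation: The coefficient 2 was incorrectly written as 3: the term 2*θ/(θ + 1) was incorrectly written as 3*θ/(θ + 1)
The later steps are derived from this incorrect expression, so the error originates in Step 3.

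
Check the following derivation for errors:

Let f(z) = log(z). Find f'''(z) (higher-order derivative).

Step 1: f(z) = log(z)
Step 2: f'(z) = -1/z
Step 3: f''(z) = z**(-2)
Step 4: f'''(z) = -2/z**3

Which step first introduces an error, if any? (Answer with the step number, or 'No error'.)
Step 2

Step 2 is incorrect due to a sign flip.
The step shows: -1/z
The correct value should be: 1/z

Explanation: The sign of the whole expression was flipped: the term 1/z was incorrectly written as -1/z
The later steps are derived from this incorrect expression, so the error originates in Step 2.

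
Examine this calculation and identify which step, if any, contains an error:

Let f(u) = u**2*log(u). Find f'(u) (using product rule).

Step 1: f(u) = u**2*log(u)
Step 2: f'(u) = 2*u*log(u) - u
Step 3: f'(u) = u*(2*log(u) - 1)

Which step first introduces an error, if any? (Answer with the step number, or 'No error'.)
Step 2

Step 2 is incorrect due to a sign flip.
The step shows: 2*u*log(u) - u
The correct value should be: 2*u*log(u) + u

Explanation: The sign of one term was flipped: the term u was incorrectly written as -u
The later steps are derived from this incorrect expression, so the error originates in Step 2.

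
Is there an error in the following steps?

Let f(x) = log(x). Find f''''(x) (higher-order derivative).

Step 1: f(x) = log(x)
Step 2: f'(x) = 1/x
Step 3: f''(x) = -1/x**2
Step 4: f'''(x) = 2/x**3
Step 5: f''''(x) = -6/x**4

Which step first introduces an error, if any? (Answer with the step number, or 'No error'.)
No error

All steps in this derivation are correct.
The final answer f''''(x) = -6/x**4 is valid.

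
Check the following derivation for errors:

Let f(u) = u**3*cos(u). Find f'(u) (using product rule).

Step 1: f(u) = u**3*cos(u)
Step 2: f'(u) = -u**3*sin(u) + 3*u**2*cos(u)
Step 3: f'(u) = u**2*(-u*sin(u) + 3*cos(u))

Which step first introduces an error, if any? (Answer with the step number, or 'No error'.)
No error

All steps in this derivation are correct.
The final answer f'(u) = u**2*(-u*sin(u) + 3*cos(u)) is valid.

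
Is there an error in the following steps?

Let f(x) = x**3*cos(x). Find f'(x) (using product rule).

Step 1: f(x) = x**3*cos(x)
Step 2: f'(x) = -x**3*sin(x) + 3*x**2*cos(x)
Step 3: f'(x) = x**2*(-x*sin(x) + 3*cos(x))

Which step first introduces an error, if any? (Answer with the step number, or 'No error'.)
No error

All steps in this derivation are correct.
The final answer f'(x) = x**2*(-x*sin(x) + 3*cos(x)) is valid.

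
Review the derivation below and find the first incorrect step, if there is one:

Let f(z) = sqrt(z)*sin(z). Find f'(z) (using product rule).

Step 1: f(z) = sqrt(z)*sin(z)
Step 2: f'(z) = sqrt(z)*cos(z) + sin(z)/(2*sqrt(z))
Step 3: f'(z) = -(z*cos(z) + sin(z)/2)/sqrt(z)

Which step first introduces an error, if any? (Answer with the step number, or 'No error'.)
Step 3

Step 3 is incorrect due to a sign flip.
The step shows: -(z*cos(z) + sin(z)/2)/sqrt(z)
The correct value should be: (z*cos(z) + sin(z)/2)/sqrt(z)

Explanation: The sign of the whole expression was flipped: the term (z*cos(z) + sin(z)/2)/sqrt(z) was incorrectly written as -(z*cos(z) + sin(z)/2)/sqrt(z)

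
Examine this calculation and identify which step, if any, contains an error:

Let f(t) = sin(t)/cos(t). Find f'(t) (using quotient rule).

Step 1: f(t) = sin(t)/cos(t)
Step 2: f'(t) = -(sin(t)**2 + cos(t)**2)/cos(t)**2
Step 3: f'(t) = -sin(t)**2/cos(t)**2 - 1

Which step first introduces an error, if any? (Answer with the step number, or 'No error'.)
Step 2

Step 2 is incorrect due to a sign flip.
The step shows: -(sin(t)**2 + cos(t)**2)/cos(t)**2
The correct value should be: (sin(t)**2 + cos(t)**2)/cos(t)**2

Explanation: The sign of the whole expression was flipped: the term (sin(t)**2 + cos(t)**2)/cos(t)**2 was incorrectly written as -(sin(t)**2 + cos(t)**2)/cos(t)**2
The later steps are derived from this incorrect expression, so the error originates in Step 2.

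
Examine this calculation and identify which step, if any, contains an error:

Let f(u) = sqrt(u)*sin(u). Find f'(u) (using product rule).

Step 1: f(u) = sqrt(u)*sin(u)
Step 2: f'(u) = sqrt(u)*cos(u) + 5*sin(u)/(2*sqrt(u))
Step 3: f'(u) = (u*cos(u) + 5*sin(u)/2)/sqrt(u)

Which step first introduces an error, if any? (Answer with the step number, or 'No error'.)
Step 2

Step 2 is incorrect due to a wrong coefficient.
The step shows: sqrt(u)*cos(u) + 5*sin(u)/(2*sqrt(u))
The correct value should be: sqrt(u)*cos(u) + sin(u)/(2*sqrt(u))

Explanation: The coefficient 1/2 was incorrectly written as 5/2: the term sin(u)/(2*sqrt(u)) was incorrectly written as 5*sin(u)/(2*sqrt(u))
The later steps are derived from this incorrect expression, so the error originates in Step 2.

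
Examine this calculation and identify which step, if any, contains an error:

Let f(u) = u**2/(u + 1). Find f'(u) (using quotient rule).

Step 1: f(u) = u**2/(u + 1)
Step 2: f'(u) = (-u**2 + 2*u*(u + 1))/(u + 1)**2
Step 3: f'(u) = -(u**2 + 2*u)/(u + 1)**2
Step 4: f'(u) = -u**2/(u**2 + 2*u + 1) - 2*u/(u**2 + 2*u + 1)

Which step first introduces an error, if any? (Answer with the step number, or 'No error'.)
Step 3

Step 3 is incorrect due to a sign flip.
The step shows: -(u**2 + 2*u)/(u + 1)**2
The correct value should be: (u**2 + 2*u)/(u + 1)**2

Explanation: The sign of the whole expression was flipped: the term (u**2 + 2*u)/(u + 1)**2 was incorrectly written as -(u**2 + 2*u)/(u + 1)**2
The later steps are derived from this incorrect expression, so the error originates in Step 3.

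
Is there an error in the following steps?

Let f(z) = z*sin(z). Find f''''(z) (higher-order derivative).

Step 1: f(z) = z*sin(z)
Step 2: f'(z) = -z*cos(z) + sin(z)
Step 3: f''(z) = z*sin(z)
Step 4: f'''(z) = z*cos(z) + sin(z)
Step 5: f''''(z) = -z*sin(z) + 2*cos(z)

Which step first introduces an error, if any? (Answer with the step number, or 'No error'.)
Step 2

Step 2 is incorrect due to a sign flip.
The step shows: -z*cos(z) + sin(z)
The correct value should be: z*cos(z) + sin(z)

Explanation: The sign of one term was flipped: the term z*cos(z) was incorrectly written as -z*cos(z)
The later steps are derived from this incorrect expression, so the error originates in Step 2.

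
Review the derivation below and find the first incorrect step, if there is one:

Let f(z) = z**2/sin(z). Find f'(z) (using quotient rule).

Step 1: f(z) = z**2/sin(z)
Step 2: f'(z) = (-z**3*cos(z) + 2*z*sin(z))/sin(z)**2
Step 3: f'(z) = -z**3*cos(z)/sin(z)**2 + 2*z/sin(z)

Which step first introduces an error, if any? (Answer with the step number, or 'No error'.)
Step 2

Step 2 is incorrect due to a wrong exponent.
The step shows: (-z**3*cos(z) + 2*z*sin(z))/sin(z)**2
The correct value should be: (-z**2*cos(z) + 2*z*sin(z))/sin(z)**2

Explanation: The exponent 2 on z was incorrectly written as 3: the term (-z**2*cos(z) + 2*z*sin(z))/sin(z)**2 was incorrectly written as (-z**3*cos(z) + 2*z*sin(z))/sin(z)**2
The later steps are derived from this incorrect expression, so the error originates in Step 2.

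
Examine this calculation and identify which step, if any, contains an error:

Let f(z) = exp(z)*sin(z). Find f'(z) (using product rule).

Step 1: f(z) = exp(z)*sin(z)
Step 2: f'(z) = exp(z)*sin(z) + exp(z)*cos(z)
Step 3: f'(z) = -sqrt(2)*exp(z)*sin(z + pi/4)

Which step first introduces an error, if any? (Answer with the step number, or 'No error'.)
Step 3

Step 3 is incorrect due to a sign flip.
The step shows: -sqrt(2)*exp(z)*sin(z + pi/4)
The correct value should be: sqrt(2)*exp(z)*sin(z + pi/4)

Explanation: The sign of the whole expression was flipped: the term sqrt(2)*exp(z)*sin(z + pi/4) was incorrectly written as -sqrt(2)*exp(z)*sin(z + pi/4)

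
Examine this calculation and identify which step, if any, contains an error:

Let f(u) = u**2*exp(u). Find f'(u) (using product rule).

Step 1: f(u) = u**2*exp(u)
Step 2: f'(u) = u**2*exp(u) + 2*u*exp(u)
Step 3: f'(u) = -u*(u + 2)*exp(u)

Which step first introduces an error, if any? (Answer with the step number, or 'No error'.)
Step 3

Step 3 is incorrect due to a sign flip.
The step shows: -u*(u + 2)*exp(u)
The correct value should be: u*(u + 2)*exp(u)

Explanation: The sign of the whole expression was flipped: the term u*(u + 2)*exp(u) was incorrectly written as -u*(u + 2)*exp(u)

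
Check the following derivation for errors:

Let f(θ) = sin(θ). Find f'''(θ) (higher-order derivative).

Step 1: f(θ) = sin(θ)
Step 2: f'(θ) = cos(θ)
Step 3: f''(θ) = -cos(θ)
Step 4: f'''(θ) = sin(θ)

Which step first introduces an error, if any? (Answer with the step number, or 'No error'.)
Step 3

Step 3 is incorrect due to a wrong trig function.
The step shows: -cos(θ)
The correct value should be: -sin(θ)

Explanation: sin(θ) was incorrectly written as cos(θ): the term -sin(θ) was incorrectly written as -cos(θ)
The later steps are derived from this incorrect expression, so the error originates in Step 3.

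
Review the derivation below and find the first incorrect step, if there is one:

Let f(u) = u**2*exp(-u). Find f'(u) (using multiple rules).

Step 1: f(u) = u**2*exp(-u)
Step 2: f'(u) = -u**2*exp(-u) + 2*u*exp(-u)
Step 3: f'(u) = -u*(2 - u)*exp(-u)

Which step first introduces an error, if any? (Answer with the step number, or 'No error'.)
Step 3

Step 3 is incorrect due to a sign flip.
The step shows: -u*(2 - u)*exp(-u)
The correct value should be: u*(2 - u)*exp(-u)

Explanation: The sign of the whole expression was flipped: the term u*(2 - u)*exp(-u) was incorrectly written as -u*(2 - u)*exp(-u)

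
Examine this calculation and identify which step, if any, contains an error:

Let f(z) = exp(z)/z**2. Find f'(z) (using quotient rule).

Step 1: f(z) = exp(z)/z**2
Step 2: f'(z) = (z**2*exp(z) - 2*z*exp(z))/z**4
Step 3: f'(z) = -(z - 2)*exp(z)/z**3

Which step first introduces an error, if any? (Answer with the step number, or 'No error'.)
Step 3

Step 3 is incorrect due to a sign flip.
The step shows: -(z - 2)*exp(z)/z**3
The correct value should be: (z - 2)*exp(z)/z**3

Explanation: The sign of the whole expression was flipped: the term (z - 2)*exp(z)/z**3 was incorrectly written as -(z - 2)*exp(z)/z**3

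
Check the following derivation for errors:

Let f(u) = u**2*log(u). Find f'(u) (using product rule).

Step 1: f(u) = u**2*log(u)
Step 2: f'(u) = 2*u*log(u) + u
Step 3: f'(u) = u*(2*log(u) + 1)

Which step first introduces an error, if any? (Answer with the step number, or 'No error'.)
No error

All steps in this derivation are correct.
The final answer f'(u) = u*(2*log(u) + 1) is valid.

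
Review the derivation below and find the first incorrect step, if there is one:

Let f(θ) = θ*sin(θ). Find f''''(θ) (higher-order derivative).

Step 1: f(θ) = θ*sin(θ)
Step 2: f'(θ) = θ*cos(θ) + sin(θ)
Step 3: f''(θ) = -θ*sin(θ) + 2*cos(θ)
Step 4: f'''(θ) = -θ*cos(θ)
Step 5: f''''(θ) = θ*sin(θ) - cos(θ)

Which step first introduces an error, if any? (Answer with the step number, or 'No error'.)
Step 4

Step 4 is incorrect due to a dropped term.
The step shows: -θ*cos(θ)
The correct value should be: -θ*cos(θ) - 3*sin(θ)

Explanation: A term was dropped: the term -3*sin(θ) was incorrectly omitted
The later steps are derived from this incorrect expression, so the error originates in Step 4.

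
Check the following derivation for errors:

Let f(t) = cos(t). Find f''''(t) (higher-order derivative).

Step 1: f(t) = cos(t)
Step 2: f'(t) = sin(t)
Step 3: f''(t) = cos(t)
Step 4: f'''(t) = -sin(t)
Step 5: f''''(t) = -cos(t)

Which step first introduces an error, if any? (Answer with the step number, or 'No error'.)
Step 2

Step 2 is incorrect due to a sign flip.
The step shows: sin(t)
The correct value should be: -sin(t)

Explanation: The sign of the whole expression was flipped: the term -sin(t) was incorrectly written as sin(t)
The later steps are derived from this incorrect expression, so the error originates in Step 2.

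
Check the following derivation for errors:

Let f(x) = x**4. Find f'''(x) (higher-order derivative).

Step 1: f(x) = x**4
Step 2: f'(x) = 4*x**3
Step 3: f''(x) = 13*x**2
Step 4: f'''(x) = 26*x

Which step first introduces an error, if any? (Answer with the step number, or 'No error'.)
Step 3

Step 3 is incorrect due to a wrong coefficient.
The step shows: 13*x**2
The correct value should be: 12*x**2

Explanation: The coefficient 12 was incorrectly written as 13: the term 12*x**2 was incorrectly written as 13*x**2
The later steps are derived from this incorrect expression, so the error originates in Step 3.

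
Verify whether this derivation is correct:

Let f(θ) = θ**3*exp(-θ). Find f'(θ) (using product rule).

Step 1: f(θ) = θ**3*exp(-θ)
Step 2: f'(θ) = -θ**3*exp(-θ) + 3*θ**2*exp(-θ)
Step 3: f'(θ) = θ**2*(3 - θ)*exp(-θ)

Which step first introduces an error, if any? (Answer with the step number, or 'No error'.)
No error

All steps in this derivation are correct.
The final answer f'(θ) = θ**2*(3 - θ)*exp(-θ) is valid.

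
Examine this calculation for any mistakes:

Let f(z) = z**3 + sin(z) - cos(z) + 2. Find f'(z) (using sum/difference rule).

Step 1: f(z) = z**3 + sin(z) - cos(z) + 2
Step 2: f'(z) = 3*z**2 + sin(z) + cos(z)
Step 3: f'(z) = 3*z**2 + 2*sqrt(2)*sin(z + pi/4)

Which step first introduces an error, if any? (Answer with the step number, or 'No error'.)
Step 3

Step 3 is incorrect due to a wrong exponent.
The step shows: 3*z**2 + 2*sqrt(2)*sin(z + pi/4)
The correct value should be: 3*z**2 + sqrt(2)*sin(z + pi/4)

Explanation: The exponent 1/2 on 2 was incorrectly written as 3/2: the term sqrt(2)*sin(z + pi/4) was incorrectly written as 2*sqrt(2)*sin(z + pi/4)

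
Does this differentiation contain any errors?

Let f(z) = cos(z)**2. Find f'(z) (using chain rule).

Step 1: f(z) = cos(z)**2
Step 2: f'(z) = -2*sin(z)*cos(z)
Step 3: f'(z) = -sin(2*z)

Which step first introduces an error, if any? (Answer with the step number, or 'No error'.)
No error

All steps in this derivation are correct.
The final answer f'(z) = -sin(2*z) is valid.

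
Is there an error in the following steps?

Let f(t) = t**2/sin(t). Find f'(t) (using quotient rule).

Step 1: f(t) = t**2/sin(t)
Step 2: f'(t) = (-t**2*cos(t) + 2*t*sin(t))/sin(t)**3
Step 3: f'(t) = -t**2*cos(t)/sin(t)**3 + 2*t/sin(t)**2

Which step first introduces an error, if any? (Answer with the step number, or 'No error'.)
Step 2

Step 2 is incorrect due to a wrong exponent.
The step shows: (-t**2*cos(t) + 2*t*sin(t))/sin(t)**3
The correct value should be: (-t**2*cos(t) + 2*t*sin(t))/sin(t)**2

Explanation: The exponent -2 on sin(t) was incorrectly written as -3: the term (-t**2*cos(t) + 2*t*sin(t))/sin(t)**2 was incorrectly written as (-t**2*cos(t) + 2*t*sin(t))/sin(t)**3
The later steps are derived from this incorrect expression, so the error originates in Step 2.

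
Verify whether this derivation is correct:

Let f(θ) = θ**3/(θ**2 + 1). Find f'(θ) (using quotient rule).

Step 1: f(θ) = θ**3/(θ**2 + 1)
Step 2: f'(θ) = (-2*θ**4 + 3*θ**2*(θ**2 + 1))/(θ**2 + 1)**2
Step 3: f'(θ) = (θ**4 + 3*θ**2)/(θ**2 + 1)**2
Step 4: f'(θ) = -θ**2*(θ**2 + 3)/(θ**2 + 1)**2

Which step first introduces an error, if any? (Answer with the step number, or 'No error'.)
Step 4

Step 4 is incorrect due to a sign flip.
The step shows: -θ**2*(θ**2 + 3)/(θ**2 + 1)**2
The correct value should be: θ**2*(θ**2 + 3)/(θ**2 + 1)**2

Explanation: The sign of the whole expression was flipped: the term θ**2*(θ**2 + 3)/(θ**2 + 1)**2 was incorrectly written as -θ**2*(θ**2 + 3)/(θ**2 + 1)**2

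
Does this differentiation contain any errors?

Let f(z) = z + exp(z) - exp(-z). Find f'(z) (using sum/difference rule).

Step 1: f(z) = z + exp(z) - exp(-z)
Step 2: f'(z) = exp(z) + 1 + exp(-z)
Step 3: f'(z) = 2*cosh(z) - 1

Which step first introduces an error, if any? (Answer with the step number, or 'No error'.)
Step 3

Step 3 is incorrect due to a sign flip.
The step shows: 2*cosh(z) - 1
The correct value should be: 2*cosh(z) + 1

Explanation: The sign of one term was flipped: the term 1 was incorrectly written as -1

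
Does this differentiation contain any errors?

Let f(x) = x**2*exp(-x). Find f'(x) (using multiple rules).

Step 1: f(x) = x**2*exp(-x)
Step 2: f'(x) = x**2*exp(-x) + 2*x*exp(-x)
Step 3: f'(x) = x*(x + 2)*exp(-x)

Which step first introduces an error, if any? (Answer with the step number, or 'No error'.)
Step 2

Step 2 is incorrect due to a sign flip.
The step shows: x**2*exp(-x) + 2*x*exp(-x)
The correct value should be: -x**2*exp(-x) + 2*x*exp(-x)

Explanation: The sign of one term was flipped: the term -x**2*exp(-x) was incorrectly written as x**2*exp(-x)
The later steps are derived from this incorrect expression, so the error originates in Step 2.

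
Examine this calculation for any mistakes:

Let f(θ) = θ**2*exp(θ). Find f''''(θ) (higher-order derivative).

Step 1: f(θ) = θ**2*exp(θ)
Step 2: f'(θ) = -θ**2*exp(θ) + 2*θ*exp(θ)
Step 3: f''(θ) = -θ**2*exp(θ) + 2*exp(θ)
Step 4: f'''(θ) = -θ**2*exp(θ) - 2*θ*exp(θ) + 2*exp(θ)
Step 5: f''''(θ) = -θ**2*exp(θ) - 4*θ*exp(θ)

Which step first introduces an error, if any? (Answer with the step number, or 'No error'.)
Step 2

Step 2 is incorrect due to a sign flip.
The step shows: -θ**2*exp(θ) + 2*θ*exp(θ)
The correct value should be: θ**2*exp(θ) + 2*θ*exp(θ)

Explanation: The sign of one term was flipped: the term θ**2*exp(θ) was incorrectly written as -θ**2*exp(θ)
The later steps are derived from this incorrect expression, so the error originates in Step 2.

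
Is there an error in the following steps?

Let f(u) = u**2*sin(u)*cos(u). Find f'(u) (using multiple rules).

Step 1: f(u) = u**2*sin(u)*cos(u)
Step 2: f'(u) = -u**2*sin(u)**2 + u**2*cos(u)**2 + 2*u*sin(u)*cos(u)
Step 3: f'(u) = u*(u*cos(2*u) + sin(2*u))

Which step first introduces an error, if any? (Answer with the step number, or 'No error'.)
No error

All steps in this derivation are correct.
The final answer f'(u) = u*(u*cos(2*u) + sin(2*u)) is valid.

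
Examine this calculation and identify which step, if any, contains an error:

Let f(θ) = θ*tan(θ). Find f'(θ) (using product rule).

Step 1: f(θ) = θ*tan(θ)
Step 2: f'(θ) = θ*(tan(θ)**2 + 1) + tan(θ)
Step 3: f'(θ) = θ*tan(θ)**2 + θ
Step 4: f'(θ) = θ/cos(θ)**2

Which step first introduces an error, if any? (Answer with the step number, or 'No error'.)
Step 3

Step 3 is incorrect due to a dropped term.
The step shows: θ*tan(θ)**2 + θ
The correct value should be: θ*tan(θ)**2 + θ + tan(θ)

Explanation: A term was dropped: the term tan(θ) was incorrectly omitted
The later steps are derived from this incorrect expression, so the error originates in Step 3.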